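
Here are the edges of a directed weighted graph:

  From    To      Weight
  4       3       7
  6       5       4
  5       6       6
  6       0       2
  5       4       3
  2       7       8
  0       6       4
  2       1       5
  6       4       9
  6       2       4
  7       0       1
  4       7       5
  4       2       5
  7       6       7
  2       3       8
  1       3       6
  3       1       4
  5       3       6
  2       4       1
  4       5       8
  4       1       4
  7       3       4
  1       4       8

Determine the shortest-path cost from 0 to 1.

Running Dijkstra from 0:
0: 0
6: 4  (via 0)
2: 8  (via 6)
5: 8  (via 6)
4: 9  (via 2)
1: 13  (via 2)
Shortest route: 0 → 6 → 2 → 1 = 13.

13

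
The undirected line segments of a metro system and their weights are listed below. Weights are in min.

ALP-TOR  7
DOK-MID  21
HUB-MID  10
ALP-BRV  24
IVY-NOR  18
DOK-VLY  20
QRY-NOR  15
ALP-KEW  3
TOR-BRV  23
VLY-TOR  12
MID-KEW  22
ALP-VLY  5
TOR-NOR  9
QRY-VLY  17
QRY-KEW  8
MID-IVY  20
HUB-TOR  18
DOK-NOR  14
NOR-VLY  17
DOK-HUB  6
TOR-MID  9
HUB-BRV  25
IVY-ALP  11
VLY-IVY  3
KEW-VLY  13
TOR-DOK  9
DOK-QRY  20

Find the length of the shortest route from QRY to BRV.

Shortest distances from QRY:
QRY: 0
KEW: 8  (via QRY)
ALP: 11  (via KEW)
NOR: 15  (via QRY)
VLY: 16  (via ALP)
TOR: 18  (via ALP)
IVY: 19  (via VLY)
DOK: 20  (via QRY)
HUB: 26  (via DOK)
MID: 27  (via TOR)
BRV: 35  (via ALP)
Shortest route: QRY–KEW–ALP–BRV = 35 min.

35 min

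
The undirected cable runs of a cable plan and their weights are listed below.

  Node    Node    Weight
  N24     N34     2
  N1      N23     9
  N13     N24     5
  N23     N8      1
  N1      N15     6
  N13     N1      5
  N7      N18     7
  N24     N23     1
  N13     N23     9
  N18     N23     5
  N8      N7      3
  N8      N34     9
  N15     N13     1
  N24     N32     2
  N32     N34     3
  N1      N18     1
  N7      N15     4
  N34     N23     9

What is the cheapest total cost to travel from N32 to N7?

Compare a few routes:
N32–N34–N24–N23–N8–N7: 3+2+1+1+3 = 10
N32–N24–N23–N8–N7: 2+1+1+3 = 7
The minimum is 7 via N32–N24–N23–N8–N7.

7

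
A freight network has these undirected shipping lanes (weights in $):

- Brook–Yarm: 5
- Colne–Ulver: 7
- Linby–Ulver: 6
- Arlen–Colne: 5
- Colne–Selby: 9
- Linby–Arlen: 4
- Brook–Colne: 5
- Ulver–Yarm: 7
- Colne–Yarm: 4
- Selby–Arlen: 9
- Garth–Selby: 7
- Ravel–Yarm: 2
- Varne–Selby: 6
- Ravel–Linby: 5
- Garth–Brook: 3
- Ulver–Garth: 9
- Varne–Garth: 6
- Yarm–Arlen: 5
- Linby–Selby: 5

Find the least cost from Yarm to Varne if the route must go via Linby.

$18

Best Yarm to Linby: Yarm → Ravel → Linby costing 7
Shortest Linby→Varne: Linby → Selby → Varne = 11
Total via Linby: 7 + 11 = $18.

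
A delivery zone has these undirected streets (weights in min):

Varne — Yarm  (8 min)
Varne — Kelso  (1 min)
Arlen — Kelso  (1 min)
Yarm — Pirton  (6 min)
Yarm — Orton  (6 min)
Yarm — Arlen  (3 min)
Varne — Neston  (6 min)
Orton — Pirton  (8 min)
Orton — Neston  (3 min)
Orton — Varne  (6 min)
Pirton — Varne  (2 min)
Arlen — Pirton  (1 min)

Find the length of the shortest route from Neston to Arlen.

8 min

Candidate routes:
Neston–Varne–Pirton–Arlen: 6+2+1 = 9
Neston–Varne–Kelso–Arlen: 6+1+1 = 8
The minimum is 8 min via Neston–Varne–Kelso–Arlen.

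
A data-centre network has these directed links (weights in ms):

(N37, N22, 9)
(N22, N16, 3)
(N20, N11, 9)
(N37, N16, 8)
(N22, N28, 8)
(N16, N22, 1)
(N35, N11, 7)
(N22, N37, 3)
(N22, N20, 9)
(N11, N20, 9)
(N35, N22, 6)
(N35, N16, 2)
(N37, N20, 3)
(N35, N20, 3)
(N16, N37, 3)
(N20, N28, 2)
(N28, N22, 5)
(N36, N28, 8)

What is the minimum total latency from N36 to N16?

16 ms

Compare a few routes:
N36–N28–N22–N16: 8+5+3 = 16
N36–N28–N22–N37–N16: 8+5+3+8 = 24
Cheapest is N36–N28–N22–N16 at 16 ms.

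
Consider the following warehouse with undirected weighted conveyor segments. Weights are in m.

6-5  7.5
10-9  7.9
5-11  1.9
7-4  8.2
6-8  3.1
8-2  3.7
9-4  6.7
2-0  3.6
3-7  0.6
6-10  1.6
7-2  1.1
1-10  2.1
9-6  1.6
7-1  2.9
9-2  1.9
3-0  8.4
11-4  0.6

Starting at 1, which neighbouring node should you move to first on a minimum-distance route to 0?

7

Candidate routes:
1 → 7 → 3 → 0: 2.9+0.6+8.4 = 11.9
1 → 7 → 2 → 0: 2.9+1.1+3.6 = 7.6
1 → 10 → 6 → 9 → 2 → 0: 2.1+1.6+1.6+1.9+3.6 = 10.8
1 → 10 → 6 → 8 → 2 → 0: 2.1+1.6+3.1+3.7+3.6 = 14.1
The minimum is 7.6 m via 1 → 7 → 2 → 0.
So from 1 the first move is to 7.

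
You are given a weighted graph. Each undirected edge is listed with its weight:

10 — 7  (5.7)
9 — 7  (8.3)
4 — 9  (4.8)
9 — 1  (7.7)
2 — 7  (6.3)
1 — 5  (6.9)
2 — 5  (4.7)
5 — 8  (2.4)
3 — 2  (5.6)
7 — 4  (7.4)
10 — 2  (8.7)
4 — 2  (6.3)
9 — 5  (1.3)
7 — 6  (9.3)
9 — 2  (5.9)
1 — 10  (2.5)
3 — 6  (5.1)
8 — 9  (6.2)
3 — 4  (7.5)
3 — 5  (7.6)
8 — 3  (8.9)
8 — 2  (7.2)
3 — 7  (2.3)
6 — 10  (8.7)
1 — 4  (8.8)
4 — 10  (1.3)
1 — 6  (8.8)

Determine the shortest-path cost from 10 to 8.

9.8

Settle nodes by increasing distance from 10:
10: 0
4: 1.3  (via 10)
1: 2.5  (via 10)
7: 5.7  (via 10)
9: 6.1  (via 4)
5: 7.4  (via 9)
2: 7.6  (via 4)
3: 8  (via 7)
6: 8.7  (via 10)
8: 9.8  (via 5)
Shortest route: 10–4–9–5–8 = 9.8.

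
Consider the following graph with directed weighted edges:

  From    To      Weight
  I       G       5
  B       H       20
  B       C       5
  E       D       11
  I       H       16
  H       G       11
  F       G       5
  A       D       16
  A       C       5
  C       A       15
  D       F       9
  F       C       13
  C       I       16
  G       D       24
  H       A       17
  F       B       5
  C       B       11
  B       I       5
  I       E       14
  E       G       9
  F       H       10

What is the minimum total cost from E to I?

30

Shortest distances from E:
E: 0
G: 9  (via E)
D: 11  (via E)
F: 20  (via D)
B: 25  (via F)
C: 30  (via B)
H: 30  (via F)
I: 30  (via B)
Shortest route: E–D–F–B–I = 30.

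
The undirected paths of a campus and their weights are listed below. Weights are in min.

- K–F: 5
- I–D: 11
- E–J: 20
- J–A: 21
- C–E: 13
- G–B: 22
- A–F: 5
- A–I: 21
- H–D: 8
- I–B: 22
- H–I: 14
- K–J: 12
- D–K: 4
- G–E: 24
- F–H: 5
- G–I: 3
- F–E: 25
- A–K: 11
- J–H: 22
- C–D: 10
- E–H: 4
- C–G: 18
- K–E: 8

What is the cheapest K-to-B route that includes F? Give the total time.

Shortest K→F: K → F = 5
Shortest F→B: F → H → I → B = 41
Total via F: 5 + 41 = 46 min.

46 min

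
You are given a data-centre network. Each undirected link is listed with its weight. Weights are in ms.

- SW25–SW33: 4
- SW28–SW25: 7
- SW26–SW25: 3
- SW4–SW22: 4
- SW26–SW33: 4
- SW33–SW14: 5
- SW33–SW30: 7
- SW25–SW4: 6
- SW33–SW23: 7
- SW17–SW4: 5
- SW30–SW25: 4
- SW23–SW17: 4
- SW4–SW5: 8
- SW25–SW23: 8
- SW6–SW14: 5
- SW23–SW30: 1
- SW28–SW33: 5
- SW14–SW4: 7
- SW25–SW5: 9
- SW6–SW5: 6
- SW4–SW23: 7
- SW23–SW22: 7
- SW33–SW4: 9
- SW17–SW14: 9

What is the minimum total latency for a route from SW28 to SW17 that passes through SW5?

Shortest SW28→SW5: SW28 → SW25 → SW5 = 16
Shortest SW5→SW17: SW5 → SW4 → SW17 = 13
Total via SW5: 16 + 13 = 29 ms.

29 ms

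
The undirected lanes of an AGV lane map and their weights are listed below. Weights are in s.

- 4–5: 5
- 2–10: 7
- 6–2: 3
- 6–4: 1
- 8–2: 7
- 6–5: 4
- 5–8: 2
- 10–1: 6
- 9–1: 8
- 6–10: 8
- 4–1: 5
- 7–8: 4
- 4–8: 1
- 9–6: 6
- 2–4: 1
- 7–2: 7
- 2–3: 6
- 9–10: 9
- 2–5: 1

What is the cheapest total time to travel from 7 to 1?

10 s

Running Dijkstra from 7:
7: 0
8: 4  (via 7)
4: 5  (via 8)
2: 6  (via 4)
5: 6  (via 8)
6: 6  (via 4)
1: 10  (via 4)
Shortest route: 7 → 8 → 4 → 1 = 10 s.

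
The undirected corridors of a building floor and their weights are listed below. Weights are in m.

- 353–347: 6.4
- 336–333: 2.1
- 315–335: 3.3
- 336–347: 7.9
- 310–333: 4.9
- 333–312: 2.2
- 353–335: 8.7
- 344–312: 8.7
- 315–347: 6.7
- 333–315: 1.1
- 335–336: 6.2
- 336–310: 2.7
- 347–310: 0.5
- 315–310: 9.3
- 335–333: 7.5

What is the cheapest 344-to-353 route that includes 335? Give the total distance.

24 m

Best 344 to 335: 344–312–333–315–335 costing 15.3
Best 335 to 353: 335–353 costing 8.7
Total via 335: 15.3 + 8.7 = 24 m.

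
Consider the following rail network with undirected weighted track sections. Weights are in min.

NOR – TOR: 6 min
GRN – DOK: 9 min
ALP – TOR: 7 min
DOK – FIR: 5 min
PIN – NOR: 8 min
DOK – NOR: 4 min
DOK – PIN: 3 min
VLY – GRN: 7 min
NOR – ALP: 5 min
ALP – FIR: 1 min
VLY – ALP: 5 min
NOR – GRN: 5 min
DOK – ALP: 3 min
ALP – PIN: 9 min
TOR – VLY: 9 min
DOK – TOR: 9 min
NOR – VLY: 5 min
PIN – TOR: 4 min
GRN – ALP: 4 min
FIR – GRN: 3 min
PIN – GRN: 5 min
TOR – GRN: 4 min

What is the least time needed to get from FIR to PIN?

7 min

Settle nodes by increasing distance from FIR:
FIR: 0
ALP: 1  (via FIR)
GRN: 3  (via FIR)
DOK: 4  (via ALP)
NOR: 6  (via ALP)
VLY: 6  (via ALP)
PIN: 7  (via DOK)
Shortest route: FIR → ALP → DOK → PIN = 7 min.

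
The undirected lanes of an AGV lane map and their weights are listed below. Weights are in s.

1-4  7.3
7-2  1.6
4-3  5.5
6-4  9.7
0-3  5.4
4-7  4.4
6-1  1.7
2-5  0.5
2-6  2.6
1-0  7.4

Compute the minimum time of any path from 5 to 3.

12 s

Candidate routes:
5 - 2 - 6 - 1 - 0 - 3: 0.5+2.6+1.7+7.4+5.4 = 17.6
5 - 2 - 7 - 4 - 3: 0.5+1.6+4.4+5.5 = 12
5 - 2 - 6 - 1 - 4 - 3: 0.5+2.6+1.7+7.3+5.5 = 17.6
Cheapest is 5 - 2 - 7 - 4 - 3 at 12 s.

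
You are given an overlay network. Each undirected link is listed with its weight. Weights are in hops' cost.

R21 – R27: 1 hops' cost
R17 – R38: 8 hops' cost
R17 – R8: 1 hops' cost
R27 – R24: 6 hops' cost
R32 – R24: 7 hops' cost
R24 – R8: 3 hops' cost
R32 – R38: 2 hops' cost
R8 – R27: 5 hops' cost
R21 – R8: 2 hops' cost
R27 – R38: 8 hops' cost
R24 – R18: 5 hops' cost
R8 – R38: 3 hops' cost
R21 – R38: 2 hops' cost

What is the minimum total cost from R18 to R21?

10 hops' cost

Settle nodes by increasing distance from R18:
R18: 0
R24: 5  (via R18)
R8: 8  (via R24)
R17: 9  (via R8)
R21: 10  (via R8)
Shortest route: R18 → R24 → R8 → R21 = 10 hops' cost.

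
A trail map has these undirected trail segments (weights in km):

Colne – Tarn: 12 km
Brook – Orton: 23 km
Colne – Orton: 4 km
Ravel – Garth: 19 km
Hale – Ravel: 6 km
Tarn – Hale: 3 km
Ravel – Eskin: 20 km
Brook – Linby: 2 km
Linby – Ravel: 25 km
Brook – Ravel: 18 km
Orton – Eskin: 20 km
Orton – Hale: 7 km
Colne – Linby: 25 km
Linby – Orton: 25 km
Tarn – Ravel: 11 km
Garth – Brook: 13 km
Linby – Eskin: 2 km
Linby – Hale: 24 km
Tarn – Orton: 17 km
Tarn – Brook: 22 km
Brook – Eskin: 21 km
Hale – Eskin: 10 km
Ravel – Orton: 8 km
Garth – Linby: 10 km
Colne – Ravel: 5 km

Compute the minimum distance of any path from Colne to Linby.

Candidate routes:
Colne–Linby: 25 = 25
Colne–Ravel–Brook–Linby: 5+18+2 = 25
Colne–Orton–Hale–Eskin–Linby: 4+7+10+2 = 23
Colne–Orton–Eskin–Linby: 4+20+2 = 26
The minimum is 23 km via Colne–Orton–Hale–Eskin–Linby.

23 km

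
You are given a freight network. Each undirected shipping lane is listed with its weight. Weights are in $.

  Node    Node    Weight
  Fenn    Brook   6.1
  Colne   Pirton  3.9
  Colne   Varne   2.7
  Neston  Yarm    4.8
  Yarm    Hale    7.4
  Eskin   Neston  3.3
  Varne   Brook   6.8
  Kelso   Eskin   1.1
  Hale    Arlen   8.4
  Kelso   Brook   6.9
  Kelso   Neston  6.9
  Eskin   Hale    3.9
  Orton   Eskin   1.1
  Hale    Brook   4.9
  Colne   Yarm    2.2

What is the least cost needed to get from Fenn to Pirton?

$19.5

Compare a few routes:
Fenn → Brook → Hale → Yarm → Colne → Pirton: 6.1+4.9+7.4+2.2+3.9 = 24.5
Fenn → Brook → Varne → Colne → Pirton: 6.1+6.8+2.7+3.9 = 19.5
The minimum is $19.5 via Fenn → Brook → Varne → Colne → Pirton.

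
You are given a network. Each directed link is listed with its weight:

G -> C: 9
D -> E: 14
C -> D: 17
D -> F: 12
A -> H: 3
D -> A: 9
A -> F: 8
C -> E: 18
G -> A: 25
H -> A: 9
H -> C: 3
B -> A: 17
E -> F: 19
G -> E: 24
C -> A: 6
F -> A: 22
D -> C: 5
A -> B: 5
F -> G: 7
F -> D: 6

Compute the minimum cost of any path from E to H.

37

Running Dijkstra from E:
E: 0
F: 19  (via E)
D: 25  (via F)
G: 26  (via F)
C: 30  (via D)
A: 34  (via D)
H: 37  (via A)
Shortest route: E → F → D → A → H = 37.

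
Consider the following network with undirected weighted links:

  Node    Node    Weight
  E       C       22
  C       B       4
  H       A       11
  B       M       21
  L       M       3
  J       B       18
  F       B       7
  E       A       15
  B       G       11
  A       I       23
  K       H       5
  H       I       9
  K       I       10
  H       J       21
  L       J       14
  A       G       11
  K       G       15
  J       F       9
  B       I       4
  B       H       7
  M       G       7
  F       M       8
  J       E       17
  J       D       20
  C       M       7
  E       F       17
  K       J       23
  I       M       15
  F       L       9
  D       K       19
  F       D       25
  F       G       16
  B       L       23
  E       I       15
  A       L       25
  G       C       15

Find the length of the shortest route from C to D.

35

Enumerating some paths:
C–B–I–K–D: 4+4+10+19 = 37
C–B–F–D: 4+7+25 = 36
C–B–H–K–D: 4+7+5+19 = 35
The minimum is 35 via C–B–H–K–D.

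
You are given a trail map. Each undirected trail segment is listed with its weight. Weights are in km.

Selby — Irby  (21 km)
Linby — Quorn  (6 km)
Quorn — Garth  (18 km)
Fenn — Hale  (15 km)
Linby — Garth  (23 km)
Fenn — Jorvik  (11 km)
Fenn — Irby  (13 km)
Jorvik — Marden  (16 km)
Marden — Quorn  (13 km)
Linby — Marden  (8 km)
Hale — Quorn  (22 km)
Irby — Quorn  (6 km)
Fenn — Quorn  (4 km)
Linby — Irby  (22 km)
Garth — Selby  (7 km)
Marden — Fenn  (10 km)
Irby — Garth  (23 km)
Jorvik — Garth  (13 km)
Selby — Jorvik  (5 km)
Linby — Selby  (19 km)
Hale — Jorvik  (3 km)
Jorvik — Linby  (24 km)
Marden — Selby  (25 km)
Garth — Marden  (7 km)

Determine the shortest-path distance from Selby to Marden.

Settle nodes by increasing distance from Selby:
Selby: 0
Jorvik: 5  (via Selby)
Garth: 7  (via Selby)
Hale: 8  (via Jorvik)
Marden: 14  (via Garth)
Shortest route: Selby → Garth → Marden = 14 km.

14 km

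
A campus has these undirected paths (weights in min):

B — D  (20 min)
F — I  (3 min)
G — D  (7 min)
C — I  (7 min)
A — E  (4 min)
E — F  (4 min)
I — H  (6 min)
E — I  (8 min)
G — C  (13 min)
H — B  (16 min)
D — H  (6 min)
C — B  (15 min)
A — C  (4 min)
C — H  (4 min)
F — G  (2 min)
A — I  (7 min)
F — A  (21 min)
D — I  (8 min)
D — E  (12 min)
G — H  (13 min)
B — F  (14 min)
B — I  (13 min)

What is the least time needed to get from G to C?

Enumerating some paths:
G → C: 13 = 13
G → F → E → A → C: 2+4+4+4 = 14
G → F → I → C: 2+3+7 = 12
The minimum is 12 min via G → F → I → C.

12 min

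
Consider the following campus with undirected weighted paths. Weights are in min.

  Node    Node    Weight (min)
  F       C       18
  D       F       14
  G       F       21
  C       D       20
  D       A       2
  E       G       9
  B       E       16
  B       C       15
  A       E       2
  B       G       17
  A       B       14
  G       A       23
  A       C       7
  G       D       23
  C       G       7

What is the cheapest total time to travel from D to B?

Compare a few routes:
D → A → E → B: 2+2+16 = 20
D → A → C → B: 2+7+15 = 24
D → A → E → G → B: 2+2+9+17 = 30
D → A → B: 2+14 = 16
The minimum is 16 min via D → A → B.

16 min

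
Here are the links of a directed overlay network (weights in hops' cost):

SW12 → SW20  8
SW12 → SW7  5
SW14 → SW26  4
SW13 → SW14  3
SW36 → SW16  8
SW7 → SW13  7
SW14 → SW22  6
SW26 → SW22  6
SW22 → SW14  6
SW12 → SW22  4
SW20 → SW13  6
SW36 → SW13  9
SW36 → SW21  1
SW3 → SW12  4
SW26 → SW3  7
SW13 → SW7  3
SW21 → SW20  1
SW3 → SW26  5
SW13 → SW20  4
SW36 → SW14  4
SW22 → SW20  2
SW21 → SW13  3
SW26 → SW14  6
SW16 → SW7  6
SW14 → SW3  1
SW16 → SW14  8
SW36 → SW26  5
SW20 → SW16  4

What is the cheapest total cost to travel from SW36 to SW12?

Candidate routes:
SW36 → SW14 → SW3 → SW12: 4+1+4 = 9
SW36 → SW26 → SW14 → SW3 → SW12: 5+6+1+4 = 16
SW36 → SW21 → SW13 → SW14 → SW3 → SW12: 1+3+3+1+4 = 12
SW36 → SW26 → SW3 → SW12: 5+7+4 = 16
Cheapest is SW36 → SW14 → SW3 → SW12 at 9 hops' cost.

9 hops' cost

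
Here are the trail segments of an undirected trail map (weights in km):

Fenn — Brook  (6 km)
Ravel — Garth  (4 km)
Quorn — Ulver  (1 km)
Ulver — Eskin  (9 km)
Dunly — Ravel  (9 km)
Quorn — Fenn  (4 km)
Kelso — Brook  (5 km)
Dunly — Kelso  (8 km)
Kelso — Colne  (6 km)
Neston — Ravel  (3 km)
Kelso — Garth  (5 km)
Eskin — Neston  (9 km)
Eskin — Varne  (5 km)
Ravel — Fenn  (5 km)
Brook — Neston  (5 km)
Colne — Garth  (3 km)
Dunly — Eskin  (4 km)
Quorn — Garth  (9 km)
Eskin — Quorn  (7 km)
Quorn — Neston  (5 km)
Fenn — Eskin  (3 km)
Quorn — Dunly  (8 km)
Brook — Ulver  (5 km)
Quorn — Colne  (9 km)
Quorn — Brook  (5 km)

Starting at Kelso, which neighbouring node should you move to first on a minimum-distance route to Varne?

Dunly

Compare a few routes:
Kelso → Dunly → Eskin → Varne: 8+4+5 = 17
Kelso → Brook → Fenn → Eskin → Varne: 5+6+3+5 = 19
The minimum is 17 km via Kelso → Dunly → Eskin → Varne.
So from Kelso the first move is to Dunly.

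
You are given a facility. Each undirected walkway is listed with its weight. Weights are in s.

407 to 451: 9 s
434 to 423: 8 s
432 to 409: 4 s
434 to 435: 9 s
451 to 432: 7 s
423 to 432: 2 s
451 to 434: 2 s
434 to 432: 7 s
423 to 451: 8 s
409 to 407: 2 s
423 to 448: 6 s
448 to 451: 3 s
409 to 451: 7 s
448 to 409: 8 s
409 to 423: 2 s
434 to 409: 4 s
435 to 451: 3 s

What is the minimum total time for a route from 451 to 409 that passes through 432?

11 s

Shortest 451→432: 451 → 432 = 7
Shortest 432→409: 432 → 409 = 4
Total via 432: 7 + 4 = 11 s.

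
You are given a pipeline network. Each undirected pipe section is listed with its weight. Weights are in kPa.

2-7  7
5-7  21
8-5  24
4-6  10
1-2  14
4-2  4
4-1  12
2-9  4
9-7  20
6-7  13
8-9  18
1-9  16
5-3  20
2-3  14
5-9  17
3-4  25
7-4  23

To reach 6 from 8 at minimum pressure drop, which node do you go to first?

Candidate routes:
8 → 9 → 7 → 6: 18+20+13 = 51
8 → 9 → 2 → 7 → 6: 18+4+7+13 = 42
8 → 9 → 2 → 4 → 6: 18+4+4+10 = 36
8 → 9 → 1 → 4 → 6: 18+16+12+10 = 56
Cheapest is 8 → 9 → 2 → 4 → 6 at 36 kPa.
So from 8 the first move is to 9.

9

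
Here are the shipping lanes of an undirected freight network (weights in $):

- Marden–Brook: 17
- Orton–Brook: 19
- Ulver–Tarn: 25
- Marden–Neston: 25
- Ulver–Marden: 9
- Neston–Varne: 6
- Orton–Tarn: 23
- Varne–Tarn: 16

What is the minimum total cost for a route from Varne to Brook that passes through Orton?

Best Varne to Orton: Varne–Tarn–Orton costing 39
Best Orton to Brook: Orton–Brook costing 19
Total via Orton: 39 + 19 = $58.

$58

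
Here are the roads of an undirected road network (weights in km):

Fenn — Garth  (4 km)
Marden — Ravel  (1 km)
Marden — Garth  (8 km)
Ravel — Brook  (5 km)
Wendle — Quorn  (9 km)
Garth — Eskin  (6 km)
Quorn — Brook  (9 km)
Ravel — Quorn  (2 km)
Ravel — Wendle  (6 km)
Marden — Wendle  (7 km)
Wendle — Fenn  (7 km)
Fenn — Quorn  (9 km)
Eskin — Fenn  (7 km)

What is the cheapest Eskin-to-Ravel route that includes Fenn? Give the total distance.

Best Eskin to Fenn: Eskin → Fenn costing 7
Shortest Fenn→Ravel: Fenn → Quorn → Ravel = 11
Total via Fenn: 7 + 11 = 18 km.

18 km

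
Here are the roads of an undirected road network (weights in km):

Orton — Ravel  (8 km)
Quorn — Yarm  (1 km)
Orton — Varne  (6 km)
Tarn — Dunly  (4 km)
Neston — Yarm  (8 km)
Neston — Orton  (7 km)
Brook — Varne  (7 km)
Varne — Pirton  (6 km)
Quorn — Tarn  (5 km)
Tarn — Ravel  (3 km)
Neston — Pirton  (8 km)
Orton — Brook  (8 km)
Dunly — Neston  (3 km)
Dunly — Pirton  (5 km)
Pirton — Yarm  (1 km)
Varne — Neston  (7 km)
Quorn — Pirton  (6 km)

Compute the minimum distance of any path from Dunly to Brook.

17 km

Settle nodes by increasing distance from Dunly:
Dunly: 0
Neston: 3  (via Dunly)
Tarn: 4  (via Dunly)
Pirton: 5  (via Dunly)
Yarm: 6  (via Pirton)
Ravel: 7  (via Tarn)
Quorn: 7  (via Yarm)
Varne: 10  (via Neston)
Orton: 10  (via Neston)
Brook: 17  (via Varne)
Shortest route: Dunly → Neston → Varne → Brook = 17 km.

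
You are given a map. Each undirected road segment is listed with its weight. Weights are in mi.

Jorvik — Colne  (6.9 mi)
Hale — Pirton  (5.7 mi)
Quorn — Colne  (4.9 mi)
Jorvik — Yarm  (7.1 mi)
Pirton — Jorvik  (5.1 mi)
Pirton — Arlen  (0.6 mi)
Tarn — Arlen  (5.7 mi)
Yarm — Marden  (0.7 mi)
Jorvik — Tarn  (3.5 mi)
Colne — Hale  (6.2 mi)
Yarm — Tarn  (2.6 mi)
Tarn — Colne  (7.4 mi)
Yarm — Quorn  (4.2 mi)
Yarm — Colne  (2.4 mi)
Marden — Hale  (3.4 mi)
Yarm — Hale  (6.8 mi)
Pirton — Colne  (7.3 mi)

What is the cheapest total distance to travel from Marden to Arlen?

9 mi

Shortest distances from Marden:
Marden: 0
Yarm: 0.7  (via Marden)
Colne: 3.1  (via Yarm)
Tarn: 3.3  (via Yarm)
Hale: 3.4  (via Marden)
Quorn: 4.9  (via Yarm)
Jorvik: 6.8  (via Tarn)
Arlen: 9  (via Tarn)
Shortest route: Marden → Yarm → Tarn → Arlen = 9 mi.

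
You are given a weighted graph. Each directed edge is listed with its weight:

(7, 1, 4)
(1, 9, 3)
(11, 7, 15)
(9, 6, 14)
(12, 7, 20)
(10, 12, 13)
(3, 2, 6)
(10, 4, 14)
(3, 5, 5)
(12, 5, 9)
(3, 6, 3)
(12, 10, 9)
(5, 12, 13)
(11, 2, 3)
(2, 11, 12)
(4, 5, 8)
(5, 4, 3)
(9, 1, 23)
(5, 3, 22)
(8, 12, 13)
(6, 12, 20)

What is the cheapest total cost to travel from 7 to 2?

Shortest distances from 7:
7: 0
1: 4  (via 7)
9: 7  (via 1)
6: 21  (via 9)
12: 41  (via 6)
5: 50  (via 12)
10: 50  (via 12)
4: 53  (via 5)
3: 72  (via 5)
2: 78  (via 3)
Shortest route: 7 → 1 → 9 → 6 → 12 → 5 → 3 → 2 = 78.

78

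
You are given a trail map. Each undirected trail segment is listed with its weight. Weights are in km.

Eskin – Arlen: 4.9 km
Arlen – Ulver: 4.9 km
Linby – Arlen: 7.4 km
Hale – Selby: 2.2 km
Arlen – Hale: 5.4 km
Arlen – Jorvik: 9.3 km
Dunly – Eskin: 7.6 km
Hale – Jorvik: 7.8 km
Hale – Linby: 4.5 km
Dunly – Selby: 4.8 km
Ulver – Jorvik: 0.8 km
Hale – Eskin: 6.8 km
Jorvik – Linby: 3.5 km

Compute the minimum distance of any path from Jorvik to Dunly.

Settle nodes by increasing distance from Jorvik:
Jorvik: 0
Ulver: 0.8  (via Jorvik)
Linby: 3.5  (via Jorvik)
Arlen: 5.7  (via Ulver)
Hale: 7.8  (via Jorvik)
Selby: 10  (via Hale)
Eskin: 10.6  (via Arlen)
Dunly: 14.8  (via Selby)
Shortest route: Jorvik–Hale–Selby–Dunly = 14.8 km.

14.8 km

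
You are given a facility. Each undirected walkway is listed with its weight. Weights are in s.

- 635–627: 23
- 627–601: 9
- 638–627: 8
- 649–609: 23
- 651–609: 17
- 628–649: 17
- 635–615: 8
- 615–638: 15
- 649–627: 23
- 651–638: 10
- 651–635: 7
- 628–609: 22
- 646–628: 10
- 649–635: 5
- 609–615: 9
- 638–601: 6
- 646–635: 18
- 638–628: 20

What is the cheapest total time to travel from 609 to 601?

Enumerating some paths:
609 - 651 - 638 - 601: 17+10+6 = 33
609 - 615 - 638 - 601: 9+15+6 = 30
The minimum is 30 s via 609 - 615 - 638 - 601.

30 s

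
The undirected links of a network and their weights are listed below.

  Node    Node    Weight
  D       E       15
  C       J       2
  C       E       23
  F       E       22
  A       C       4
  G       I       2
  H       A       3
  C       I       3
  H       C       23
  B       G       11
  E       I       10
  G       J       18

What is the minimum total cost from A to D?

Enumerating some paths:
A–C–I–E–D: 4+3+10+15 = 32
A–C–E–D: 4+23+15 = 42
The minimum is 32 via A–C–I–E–D.

32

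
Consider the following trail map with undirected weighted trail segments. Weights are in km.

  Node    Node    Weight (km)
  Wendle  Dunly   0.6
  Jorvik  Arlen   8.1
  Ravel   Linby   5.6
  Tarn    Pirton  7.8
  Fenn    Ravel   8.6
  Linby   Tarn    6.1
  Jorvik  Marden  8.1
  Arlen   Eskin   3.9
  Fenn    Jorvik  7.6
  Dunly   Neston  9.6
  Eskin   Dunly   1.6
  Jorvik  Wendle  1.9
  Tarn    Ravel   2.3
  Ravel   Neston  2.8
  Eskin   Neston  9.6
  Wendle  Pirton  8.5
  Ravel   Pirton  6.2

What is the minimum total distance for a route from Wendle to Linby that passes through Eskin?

Best Wendle to Eskin: Wendle → Dunly → Eskin costing 2.2
Shortest Eskin→Linby: Eskin → Neston → Ravel → Linby = 18
Total via Eskin: 2.2 + 18 = 20.2 km.

20.2 km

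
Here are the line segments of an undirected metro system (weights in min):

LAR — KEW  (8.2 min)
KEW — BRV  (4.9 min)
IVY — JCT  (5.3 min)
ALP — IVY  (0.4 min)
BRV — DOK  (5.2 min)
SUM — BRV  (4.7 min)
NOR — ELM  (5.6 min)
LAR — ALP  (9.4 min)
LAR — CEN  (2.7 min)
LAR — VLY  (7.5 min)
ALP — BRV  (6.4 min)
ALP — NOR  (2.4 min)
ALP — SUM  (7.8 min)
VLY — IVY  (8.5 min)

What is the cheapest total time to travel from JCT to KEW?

17 min

Running Dijkstra from JCT:
JCT: 0
IVY: 5.3  (via JCT)
ALP: 5.7  (via IVY)
NOR: 8.1  (via ALP)
BRV: 12.1  (via ALP)
SUM: 13.5  (via ALP)
ELM: 13.7  (via NOR)
VLY: 13.8  (via IVY)
LAR: 15.1  (via ALP)
KEW: 17  (via BRV)
Shortest route: JCT → IVY → ALP → BRV → KEW = 17 min.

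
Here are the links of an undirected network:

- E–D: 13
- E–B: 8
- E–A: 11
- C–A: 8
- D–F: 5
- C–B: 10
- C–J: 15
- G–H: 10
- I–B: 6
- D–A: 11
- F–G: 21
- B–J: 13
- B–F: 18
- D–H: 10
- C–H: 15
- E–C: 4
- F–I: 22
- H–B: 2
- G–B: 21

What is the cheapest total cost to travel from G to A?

Enumerating some paths:
G → H → B → E → C → A: 10+2+8+4+8 = 32
G → H → B → E → A: 10+2+8+11 = 31
G → H → B → C → A: 10+2+10+8 = 30
G → H → D → A: 10+10+11 = 31
Cheapest is G → H → B → C → A at 30.

30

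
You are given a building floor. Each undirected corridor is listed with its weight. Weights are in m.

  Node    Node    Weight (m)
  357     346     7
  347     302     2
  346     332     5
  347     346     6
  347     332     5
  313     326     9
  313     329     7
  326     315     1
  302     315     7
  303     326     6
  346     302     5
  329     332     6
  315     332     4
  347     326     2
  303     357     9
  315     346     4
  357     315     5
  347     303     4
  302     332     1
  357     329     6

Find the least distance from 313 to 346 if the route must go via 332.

Best 313 to 332: 313–329–332 costing 13
Shortest 332→346: 332–346 = 5
Total via 332: 13 + 5 = 18 m.

18 m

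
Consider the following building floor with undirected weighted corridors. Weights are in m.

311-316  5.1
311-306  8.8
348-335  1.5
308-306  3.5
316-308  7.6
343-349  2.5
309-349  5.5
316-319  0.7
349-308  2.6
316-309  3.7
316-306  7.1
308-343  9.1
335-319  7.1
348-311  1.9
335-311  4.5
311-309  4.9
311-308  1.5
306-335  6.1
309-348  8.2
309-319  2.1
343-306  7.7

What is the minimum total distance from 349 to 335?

7.5 m

Compare a few routes:
349 → 309 → 311 → 348 → 335: 5.5+4.9+1.9+1.5 = 13.8
349 → 308 → 311 → 348 → 335: 2.6+1.5+1.9+1.5 = 7.5
349 → 308 → 306 → 335: 2.6+3.5+6.1 = 12.2
349 → 308 → 311 → 335: 2.6+1.5+4.5 = 8.6
Cheapest is 349 → 308 → 311 → 348 → 335 at 7.5 m.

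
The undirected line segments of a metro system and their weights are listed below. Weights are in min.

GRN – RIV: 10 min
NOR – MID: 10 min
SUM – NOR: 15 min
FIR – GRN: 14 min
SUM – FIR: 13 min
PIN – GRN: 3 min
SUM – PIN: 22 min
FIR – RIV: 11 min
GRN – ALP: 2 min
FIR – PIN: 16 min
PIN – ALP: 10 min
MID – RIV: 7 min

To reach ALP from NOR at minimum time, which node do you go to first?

MID

Enumerating some paths:
NOR–SUM–PIN–GRN–ALP: 15+22+3+2 = 42
NOR–MID–RIV–GRN–ALP: 10+7+10+2 = 29
NOR–MID–RIV–GRN–PIN–ALP: 10+7+10+3+10 = 40
Cheapest is NOR–MID–RIV–GRN–ALP at 29 min.
So from NOR the first move is to MID.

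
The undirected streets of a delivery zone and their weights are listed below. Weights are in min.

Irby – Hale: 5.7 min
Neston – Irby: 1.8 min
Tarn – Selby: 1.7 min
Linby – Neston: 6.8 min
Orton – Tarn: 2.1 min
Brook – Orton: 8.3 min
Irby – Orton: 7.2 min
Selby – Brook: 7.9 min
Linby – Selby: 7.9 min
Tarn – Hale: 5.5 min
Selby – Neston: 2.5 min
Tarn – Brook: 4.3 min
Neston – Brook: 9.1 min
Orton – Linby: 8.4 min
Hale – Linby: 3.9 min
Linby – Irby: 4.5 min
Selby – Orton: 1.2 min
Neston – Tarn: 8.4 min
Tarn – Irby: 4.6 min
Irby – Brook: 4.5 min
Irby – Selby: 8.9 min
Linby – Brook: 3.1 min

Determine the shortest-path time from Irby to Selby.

Enumerating some paths:
Irby–Neston–Selby: 1.8+2.5 = 4.3
Irby–Orton–Selby: 7.2+1.2 = 8.4
Irby–Tarn–Selby: 4.6+1.7 = 6.3
Irby–Tarn–Orton–Selby: 4.6+2.1+1.2 = 7.9
The minimum is 4.3 min via Irby–Neston–Selby.

4.3 min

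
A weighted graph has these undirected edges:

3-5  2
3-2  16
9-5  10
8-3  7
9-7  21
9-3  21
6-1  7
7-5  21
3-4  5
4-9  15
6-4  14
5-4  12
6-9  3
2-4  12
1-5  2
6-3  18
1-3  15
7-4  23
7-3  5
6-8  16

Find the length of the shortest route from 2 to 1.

20

Shortest distances from 2:
2: 0
4: 12  (via 2)
3: 16  (via 2)
5: 18  (via 3)
1: 20  (via 5)
Shortest route: 2–3–5–1 = 20.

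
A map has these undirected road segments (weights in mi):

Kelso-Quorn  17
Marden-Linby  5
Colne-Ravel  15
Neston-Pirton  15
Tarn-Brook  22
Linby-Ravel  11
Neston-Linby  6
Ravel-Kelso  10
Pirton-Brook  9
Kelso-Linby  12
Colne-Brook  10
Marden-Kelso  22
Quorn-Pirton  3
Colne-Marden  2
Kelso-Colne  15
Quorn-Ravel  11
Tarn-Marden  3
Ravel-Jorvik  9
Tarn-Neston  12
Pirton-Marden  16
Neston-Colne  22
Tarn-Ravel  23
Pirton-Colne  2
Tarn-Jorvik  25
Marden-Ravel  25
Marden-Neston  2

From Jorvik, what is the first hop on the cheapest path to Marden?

Candidate routes:
Jorvik → Ravel → Quorn → Pirton → Colne → Marden: 9+11+3+2+2 = 27
Jorvik → Ravel → Colne → Marden: 9+15+2 = 26
Jorvik → Tarn → Marden: 25+3 = 28
Jorvik → Ravel → Linby → Marden: 9+11+5 = 25
Cheapest is Jorvik → Ravel → Linby → Marden at 25 mi.
So from Jorvik the first move is to Ravel.

Ravel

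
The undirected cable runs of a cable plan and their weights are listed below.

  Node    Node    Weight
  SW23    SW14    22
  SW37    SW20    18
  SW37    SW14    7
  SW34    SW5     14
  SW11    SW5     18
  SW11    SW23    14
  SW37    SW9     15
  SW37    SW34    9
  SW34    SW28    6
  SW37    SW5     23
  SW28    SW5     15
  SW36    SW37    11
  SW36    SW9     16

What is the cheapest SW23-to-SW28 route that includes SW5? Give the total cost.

47

Best SW23 to SW5: SW23–SW11–SW5 costing 32
Best SW5 to SW28: SW5–SW28 costing 15
Total via SW5: 32 + 15 = 47.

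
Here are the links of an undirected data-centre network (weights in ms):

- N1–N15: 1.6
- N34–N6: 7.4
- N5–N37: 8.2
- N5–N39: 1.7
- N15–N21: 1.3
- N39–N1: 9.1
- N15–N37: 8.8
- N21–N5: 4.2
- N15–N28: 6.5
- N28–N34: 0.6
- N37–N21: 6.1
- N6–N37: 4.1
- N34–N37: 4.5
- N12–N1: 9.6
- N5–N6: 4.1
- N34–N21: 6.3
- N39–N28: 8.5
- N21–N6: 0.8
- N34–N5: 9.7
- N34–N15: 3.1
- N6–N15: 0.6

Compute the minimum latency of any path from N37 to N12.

Settle nodes by increasing distance from N37:
N37: 0
N6: 4.1  (via N37)
N34: 4.5  (via N37)
N15: 4.7  (via N6)
N21: 4.9  (via N6)
N28: 5.1  (via N34)
N1: 6.3  (via N15)
N5: 8.2  (via N37)
N39: 9.9  (via N5)
N12: 15.9  (via N1)
Shortest route: N37–N6–N15–N1–N12 = 15.9 ms.

15.9 ms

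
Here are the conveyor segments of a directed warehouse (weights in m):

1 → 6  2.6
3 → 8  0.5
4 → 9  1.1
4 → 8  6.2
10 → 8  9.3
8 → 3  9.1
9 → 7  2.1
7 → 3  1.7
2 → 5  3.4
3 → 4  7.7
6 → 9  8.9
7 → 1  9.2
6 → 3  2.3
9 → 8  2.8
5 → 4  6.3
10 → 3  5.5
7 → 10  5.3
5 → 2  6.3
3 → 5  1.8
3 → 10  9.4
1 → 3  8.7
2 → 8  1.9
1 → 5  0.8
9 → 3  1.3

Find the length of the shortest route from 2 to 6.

24.7 m

Settle nodes by increasing distance from 2:
2: 0
8: 1.9  (via 2)
5: 3.4  (via 2)
4: 9.7  (via 5)
9: 10.8  (via 4)
3: 11  (via 8)
7: 12.9  (via 9)
10: 18.2  (via 7)
1: 22.1  (via 7)
6: 24.7  (via 1)
Shortest route: 2–5–4–9–7–1–6 = 24.7 m.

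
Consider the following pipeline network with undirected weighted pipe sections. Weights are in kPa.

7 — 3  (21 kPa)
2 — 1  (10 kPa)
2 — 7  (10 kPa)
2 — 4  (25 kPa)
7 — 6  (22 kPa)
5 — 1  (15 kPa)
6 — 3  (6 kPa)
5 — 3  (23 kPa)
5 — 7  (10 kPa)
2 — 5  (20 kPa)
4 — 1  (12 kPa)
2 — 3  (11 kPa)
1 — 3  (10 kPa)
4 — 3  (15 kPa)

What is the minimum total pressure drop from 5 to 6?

29 kPa

Candidate routes:
5–1–3–6: 15+10+6 = 31
5–7–6: 10+22 = 32
5–2–3–6: 20+11+6 = 37
5–3–6: 23+6 = 29
Cheapest is 5–3–6 at 29 kPa.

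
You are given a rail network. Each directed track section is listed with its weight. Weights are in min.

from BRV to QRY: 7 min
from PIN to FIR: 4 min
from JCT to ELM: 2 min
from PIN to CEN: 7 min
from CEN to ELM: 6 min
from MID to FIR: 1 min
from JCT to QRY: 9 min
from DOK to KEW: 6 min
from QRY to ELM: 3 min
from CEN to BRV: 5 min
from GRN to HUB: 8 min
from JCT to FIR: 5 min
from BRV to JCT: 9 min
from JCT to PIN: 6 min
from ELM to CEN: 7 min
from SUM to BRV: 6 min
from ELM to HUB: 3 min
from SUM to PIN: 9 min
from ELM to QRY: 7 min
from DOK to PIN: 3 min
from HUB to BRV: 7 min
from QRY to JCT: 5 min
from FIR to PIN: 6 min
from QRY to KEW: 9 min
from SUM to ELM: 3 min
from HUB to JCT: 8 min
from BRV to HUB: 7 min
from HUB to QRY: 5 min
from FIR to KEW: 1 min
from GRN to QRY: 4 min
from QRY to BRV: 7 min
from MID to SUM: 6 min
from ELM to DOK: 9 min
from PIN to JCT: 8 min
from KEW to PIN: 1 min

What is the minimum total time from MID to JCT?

Shortest distances from MID:
MID: 0
FIR: 1  (via MID)
KEW: 2  (via FIR)
PIN: 3  (via KEW)
SUM: 6  (via MID)
ELM: 9  (via SUM)
CEN: 10  (via PIN)
JCT: 11  (via PIN)
Shortest route: MID–FIR–KEW–PIN–JCT = 11 min.

11 min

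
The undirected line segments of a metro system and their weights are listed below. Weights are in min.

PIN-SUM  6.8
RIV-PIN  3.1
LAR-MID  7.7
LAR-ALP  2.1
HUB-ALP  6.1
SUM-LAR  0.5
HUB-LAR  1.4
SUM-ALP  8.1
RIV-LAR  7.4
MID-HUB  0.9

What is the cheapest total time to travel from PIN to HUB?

8.7 min

Compare a few routes:
PIN–SUM–LAR–HUB: 6.8+0.5+1.4 = 8.7
PIN–RIV–LAR–HUB: 3.1+7.4+1.4 = 11.9
Cheapest is PIN–SUM–LAR–HUB at 8.7 min.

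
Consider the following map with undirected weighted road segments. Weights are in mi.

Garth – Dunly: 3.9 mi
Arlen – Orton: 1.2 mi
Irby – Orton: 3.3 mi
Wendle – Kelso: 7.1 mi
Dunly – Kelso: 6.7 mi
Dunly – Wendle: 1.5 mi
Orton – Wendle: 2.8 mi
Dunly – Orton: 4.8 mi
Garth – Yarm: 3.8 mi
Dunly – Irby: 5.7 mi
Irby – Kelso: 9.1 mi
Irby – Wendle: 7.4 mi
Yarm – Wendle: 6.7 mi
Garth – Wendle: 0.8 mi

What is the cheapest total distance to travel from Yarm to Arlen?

8.6 mi

Compare a few routes:
Yarm–Garth–Wendle–Dunly–Orton–Arlen: 3.8+0.8+1.5+4.8+1.2 = 12.1
Yarm–Wendle–Orton–Arlen: 6.7+2.8+1.2 = 10.7
Yarm–Garth–Wendle–Orton–Arlen: 3.8+0.8+2.8+1.2 = 8.6
Cheapest is Yarm–Garth–Wendle–Orton–Arlen at 8.6 mi.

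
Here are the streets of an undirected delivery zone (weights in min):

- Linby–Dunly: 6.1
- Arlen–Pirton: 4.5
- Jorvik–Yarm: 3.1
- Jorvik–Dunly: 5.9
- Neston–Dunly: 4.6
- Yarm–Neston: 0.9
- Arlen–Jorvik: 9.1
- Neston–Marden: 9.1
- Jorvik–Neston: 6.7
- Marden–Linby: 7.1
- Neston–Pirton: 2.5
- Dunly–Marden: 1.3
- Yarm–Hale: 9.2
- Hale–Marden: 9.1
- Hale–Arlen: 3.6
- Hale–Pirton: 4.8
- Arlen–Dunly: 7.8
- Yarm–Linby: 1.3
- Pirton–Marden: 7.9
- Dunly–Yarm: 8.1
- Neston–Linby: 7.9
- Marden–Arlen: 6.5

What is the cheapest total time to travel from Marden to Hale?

9.1 min

Compare a few routes:
Marden → Arlen → Hale: 6.5+3.6 = 10.1
Marden → Dunly → Arlen → Hale: 1.3+7.8+3.6 = 12.7
Marden → Hale: 9.1 = 9.1
The minimum is 9.1 min via Marden → Hale.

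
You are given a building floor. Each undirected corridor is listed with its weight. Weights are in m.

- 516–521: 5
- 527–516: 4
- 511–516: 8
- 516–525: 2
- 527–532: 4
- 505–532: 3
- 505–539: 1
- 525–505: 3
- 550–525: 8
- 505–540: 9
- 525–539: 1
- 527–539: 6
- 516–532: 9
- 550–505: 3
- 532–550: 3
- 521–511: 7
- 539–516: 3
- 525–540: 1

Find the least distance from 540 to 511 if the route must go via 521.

15 m

Best 540 to 521: 540 → 525 → 516 → 521 costing 8
Best 521 to 511: 521 → 511 costing 7
Total via 521: 8 + 7 = 15 m.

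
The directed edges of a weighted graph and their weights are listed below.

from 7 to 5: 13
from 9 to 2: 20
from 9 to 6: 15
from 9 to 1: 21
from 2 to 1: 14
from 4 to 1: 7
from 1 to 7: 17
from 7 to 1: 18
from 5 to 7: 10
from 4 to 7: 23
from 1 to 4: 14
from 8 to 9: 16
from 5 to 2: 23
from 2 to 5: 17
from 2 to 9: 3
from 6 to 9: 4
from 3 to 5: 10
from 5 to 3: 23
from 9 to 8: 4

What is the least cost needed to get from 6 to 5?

Settle nodes by increasing distance from 6:
6: 0
9: 4  (via 6)
8: 8  (via 9)
2: 24  (via 9)
1: 25  (via 9)
4: 39  (via 1)
5: 41  (via 2)
Shortest route: 6 → 9 → 2 → 5 = 41.

41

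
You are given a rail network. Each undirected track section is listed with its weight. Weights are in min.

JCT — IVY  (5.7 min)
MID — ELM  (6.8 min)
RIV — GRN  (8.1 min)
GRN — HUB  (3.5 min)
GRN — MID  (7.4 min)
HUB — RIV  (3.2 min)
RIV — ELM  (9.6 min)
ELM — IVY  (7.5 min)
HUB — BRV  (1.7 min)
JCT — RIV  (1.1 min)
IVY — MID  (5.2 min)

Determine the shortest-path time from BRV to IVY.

11.7 min

Candidate routes:
BRV → HUB → GRN → MID → IVY: 1.7+3.5+7.4+5.2 = 17.8
BRV → HUB → RIV → JCT → IVY: 1.7+3.2+1.1+5.7 = 11.7
The minimum is 11.7 min via BRV → HUB → RIV → JCT → IVY.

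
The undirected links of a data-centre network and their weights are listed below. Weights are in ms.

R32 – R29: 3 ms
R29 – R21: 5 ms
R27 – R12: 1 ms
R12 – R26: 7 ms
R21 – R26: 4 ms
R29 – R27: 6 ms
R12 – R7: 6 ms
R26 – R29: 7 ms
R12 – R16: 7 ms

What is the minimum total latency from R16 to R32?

17 ms

Enumerating some paths:
R16–R12–R26–R21–R29–R32: 7+7+4+5+3 = 26
R16–R12–R26–R29–R32: 7+7+7+3 = 24
R16–R12–R27–R29–R32: 7+1+6+3 = 17
The minimum is 17 ms via R16–R12–R27–R29–R32.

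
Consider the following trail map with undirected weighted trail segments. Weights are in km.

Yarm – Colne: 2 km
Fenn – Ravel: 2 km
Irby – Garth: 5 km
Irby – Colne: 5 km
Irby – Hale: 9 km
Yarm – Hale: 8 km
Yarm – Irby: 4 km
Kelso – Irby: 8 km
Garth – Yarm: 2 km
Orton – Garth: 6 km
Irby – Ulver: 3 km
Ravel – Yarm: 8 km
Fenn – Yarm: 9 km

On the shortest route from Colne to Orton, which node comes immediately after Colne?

Yarm

Candidate routes:
Colne - Yarm - Garth - Orton: 2+2+6 = 10
Colne - Irby - Yarm - Garth - Orton: 5+4+2+6 = 17
Colne - Irby - Garth - Orton: 5+5+6 = 16
Colne - Yarm - Irby - Garth - Orton: 2+4+5+6 = 17
The minimum is 10 km via Colne - Yarm - Garth - Orton.
So from Colne the first move is to Yarm.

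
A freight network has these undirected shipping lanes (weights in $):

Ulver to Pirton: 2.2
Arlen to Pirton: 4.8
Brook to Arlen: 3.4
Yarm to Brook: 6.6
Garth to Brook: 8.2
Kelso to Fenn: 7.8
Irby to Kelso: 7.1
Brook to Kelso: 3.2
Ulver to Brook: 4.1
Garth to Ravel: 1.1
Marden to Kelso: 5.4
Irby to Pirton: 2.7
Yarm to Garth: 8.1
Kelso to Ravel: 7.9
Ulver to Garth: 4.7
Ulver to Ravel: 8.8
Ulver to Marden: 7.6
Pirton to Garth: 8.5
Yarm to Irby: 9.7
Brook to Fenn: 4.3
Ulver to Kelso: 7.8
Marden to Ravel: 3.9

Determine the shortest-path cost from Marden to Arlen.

Enumerating some paths:
Marden–Kelso–Brook–Arlen: 5.4+3.2+3.4 = 12
Marden–Ulver–Pirton–Arlen: 7.6+2.2+4.8 = 14.6
Marden–Ulver–Brook–Arlen: 7.6+4.1+3.4 = 15.1
Marden–Ravel–Garth–Brook–Arlen: 3.9+1.1+8.2+3.4 = 16.6
Cheapest is Marden–Kelso–Brook–Arlen at $12.

$12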